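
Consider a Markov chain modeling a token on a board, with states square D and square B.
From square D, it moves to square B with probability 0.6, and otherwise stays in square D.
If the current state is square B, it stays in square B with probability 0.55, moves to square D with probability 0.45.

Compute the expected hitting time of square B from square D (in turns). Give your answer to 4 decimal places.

1.6667

Let t(s) be the expected number of turns to first reach square B from state s, with t(square B) = 0. Conditioning on the first turn:
t(square D) = 1 + 0.4·t(square D)
Solving: t(square D) = 1.6667.
Expected turns from square D to square B: 1.6667.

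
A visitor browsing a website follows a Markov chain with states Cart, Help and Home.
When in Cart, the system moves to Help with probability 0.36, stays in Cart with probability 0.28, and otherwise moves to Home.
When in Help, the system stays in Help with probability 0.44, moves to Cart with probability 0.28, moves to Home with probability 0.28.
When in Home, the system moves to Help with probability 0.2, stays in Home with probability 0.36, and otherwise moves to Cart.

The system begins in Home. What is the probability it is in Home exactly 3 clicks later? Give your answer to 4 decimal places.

Propagate the distribution vector 3 clicks from Home.
After 0 clicks: (0.0000, 0.0000, 1.0000)
After 1 click: (0.4400, 0.2000, 0.3600)
After 2 clicks: (0.3376, 0.3184, 0.3440)
After 3 clicks: (0.3350, 0.3304, 0.3345)
P(in Home after 3 clicks) = 0.3345

0.3345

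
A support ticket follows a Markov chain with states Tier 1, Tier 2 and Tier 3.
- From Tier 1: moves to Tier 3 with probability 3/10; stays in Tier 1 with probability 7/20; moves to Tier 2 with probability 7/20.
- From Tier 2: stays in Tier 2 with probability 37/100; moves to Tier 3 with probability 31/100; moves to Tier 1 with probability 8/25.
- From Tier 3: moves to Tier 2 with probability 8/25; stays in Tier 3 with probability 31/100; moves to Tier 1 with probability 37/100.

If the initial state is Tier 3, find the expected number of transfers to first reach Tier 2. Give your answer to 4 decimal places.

3.0222

Let t(s) be the expected number of transfers to first reach Tier 2 from state s, with t(Tier 2) = 0. Conditioning on the first transfer:
t(Tier 1) = 1 + 0.35·t(Tier 1) + 0.3·t(Tier 3)
t(Tier 3) = 1 + 0.37·t(Tier 1) + 0.31·t(Tier 3)
Solving: t(Tier 1) = 2.9333, t(Tier 3) = 3.0222.
Expected transfers from Tier 3 to Tier 2: 3.0222.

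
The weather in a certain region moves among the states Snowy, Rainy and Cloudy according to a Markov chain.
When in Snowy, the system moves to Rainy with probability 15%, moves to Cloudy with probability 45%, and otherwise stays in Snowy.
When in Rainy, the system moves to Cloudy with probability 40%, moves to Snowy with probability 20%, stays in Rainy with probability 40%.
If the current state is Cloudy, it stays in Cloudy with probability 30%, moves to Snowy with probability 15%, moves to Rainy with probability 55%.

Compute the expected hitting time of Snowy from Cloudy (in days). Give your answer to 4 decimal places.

Let t(s) be the expected number of days to first reach Snowy from state s, with t(Snowy) = 0. Conditioning on the first day:
t(Rainy) = 1 + 0.4·t(Rainy) + 0.4·t(Cloudy)
t(Cloudy) = 1 + 0.55·t(Rainy) + 0.3·t(Cloudy)
Solving: t(Rainy) = 5.5000, t(Cloudy) = 5.7500.
Expected days from Cloudy to Snowy: 5.7500.

5.7500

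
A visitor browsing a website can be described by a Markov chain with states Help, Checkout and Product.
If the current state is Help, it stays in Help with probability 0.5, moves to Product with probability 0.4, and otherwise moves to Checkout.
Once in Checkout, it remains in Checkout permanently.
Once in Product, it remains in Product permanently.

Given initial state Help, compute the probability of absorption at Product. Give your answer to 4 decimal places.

Let h(s) be the probability of absorption at Product starting from transient state s. Then h(Product) = 1 and h(Checkout) = 0. By first-step analysis:
h(Help) = 0.5·h(Help) + 0.1·0 + 0.4·1
Solving: h(Help) = 0.8000.
Starting from Help, the probability is 0.8000.

0.8000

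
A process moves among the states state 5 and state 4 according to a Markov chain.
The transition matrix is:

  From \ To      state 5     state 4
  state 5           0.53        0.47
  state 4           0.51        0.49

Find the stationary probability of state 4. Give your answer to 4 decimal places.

0.4796

Let the stationary distribution be π with π = πP and π_1 + π_2 = 1.
π_1 = 0.53·π_1 + 0.51·π_2
Solving with the normalization constraint gives π = (0.5204, 0.4796).
So the stationary probability of state 4 is 0.4796.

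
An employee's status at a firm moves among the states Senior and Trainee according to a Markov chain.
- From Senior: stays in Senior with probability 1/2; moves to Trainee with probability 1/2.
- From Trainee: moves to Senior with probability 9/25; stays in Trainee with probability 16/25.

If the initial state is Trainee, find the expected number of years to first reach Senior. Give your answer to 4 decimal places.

Let t(s) be the expected number of years to first reach Senior from state s, with t(Senior) = 0. Conditioning on the first year:
t(Trainee) = 1 + 0.64·t(Trainee)
Solving: t(Trainee) = 2.7778.
Expected years from Trainee to Senior: 2.7778.

2.7778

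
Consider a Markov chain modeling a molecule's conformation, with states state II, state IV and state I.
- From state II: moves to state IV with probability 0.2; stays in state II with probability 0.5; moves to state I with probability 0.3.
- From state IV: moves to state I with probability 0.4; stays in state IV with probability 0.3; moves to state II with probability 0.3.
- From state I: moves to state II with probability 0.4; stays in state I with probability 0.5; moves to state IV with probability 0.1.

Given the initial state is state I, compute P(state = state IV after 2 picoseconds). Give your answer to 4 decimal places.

Sum over the intermediate state after 1 picosecond:
P = P(state I→state II)·P(state II→state IV) + P(state I→state IV)·P(state IV→state IV) + P(state I→state I)·P(state I→state IV)
  = 0.4×0.2 + 0.1×0.3 + 0.5×0.1
  = 0.0800 + 0.0300 + 0.0500 = 0.1600

0.1600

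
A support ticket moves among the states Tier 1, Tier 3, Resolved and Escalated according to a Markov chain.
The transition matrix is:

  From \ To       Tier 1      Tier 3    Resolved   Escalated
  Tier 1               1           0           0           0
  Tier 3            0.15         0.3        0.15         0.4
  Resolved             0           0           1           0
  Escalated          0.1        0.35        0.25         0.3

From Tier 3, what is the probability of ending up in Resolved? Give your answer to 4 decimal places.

Let h(s) be the probability of absorption at Resolved starting from transient state s. Then h(Resolved) = 1 and h(Tier 1) = 0. By first-step analysis:
h(Tier 3) = 0.15·0 + 0.3·h(Tier 3) + 0.15·1 + 0.4·h(Escalated)
h(Escalated) = 0.1·0 + 0.35·h(Tier 3) + 0.25·1 + 0.3·h(Escalated)
Solving: h(Tier 3) = 0.5857, h(Escalated) = 0.6500.
Starting from Tier 3, the probability is 0.5857.

0.5857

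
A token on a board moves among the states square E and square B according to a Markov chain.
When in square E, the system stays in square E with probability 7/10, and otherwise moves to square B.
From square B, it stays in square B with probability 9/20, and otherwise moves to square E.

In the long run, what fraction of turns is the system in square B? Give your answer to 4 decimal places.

0.3529

Let the stationary distribution be π with π = πP and π_1 + π_2 = 1.
π_1 = 0.7·π_1 + 0.55·π_2
Solving with the normalization constraint gives π = (0.6471, 0.3529).
So the stationary probability of square B is 0.3529.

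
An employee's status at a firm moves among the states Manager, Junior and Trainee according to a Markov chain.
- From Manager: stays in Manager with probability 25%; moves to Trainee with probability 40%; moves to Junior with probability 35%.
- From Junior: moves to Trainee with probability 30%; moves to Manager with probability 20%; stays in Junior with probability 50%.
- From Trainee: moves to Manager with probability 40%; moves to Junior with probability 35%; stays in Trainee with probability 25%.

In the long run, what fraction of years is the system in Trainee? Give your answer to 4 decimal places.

Let the stationary distribution be π with π = πP and π_1 + π_2 + π_3 = 1.
π_1 = 0.25·π_1 + 0.2·π_2 + 0.4·π_3
π_2 = 0.35·π_1 + 0.5·π_2 + 0.35·π_3
Solving with the normalization constraint gives π = (0.2762, 0.4118, 0.3120).
So the stationary probability of Trainee is 0.3120.

0.3120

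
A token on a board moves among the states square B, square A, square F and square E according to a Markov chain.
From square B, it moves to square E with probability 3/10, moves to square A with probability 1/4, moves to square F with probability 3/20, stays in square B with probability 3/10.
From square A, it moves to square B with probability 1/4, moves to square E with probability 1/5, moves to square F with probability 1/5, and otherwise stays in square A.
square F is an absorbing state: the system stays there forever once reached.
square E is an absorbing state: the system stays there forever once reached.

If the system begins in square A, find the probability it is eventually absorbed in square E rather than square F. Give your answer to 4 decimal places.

Let h(s) be the probability of absorption at square E starting from transient state s. Then h(square E) = 1 and h(square F) = 0. By first-step analysis:
h(square B) = 0.3·h(square B) + 0.25·h(square A) + 0.15·0 + 0.3·1
h(square A) = 0.25·h(square B) + 0.35·h(square A) + 0.2·0 + 0.2·1
Solving: h(square B) = 0.6242, h(square A) = 0.5478.
Starting from square A, the probability is 0.5478.

0.5478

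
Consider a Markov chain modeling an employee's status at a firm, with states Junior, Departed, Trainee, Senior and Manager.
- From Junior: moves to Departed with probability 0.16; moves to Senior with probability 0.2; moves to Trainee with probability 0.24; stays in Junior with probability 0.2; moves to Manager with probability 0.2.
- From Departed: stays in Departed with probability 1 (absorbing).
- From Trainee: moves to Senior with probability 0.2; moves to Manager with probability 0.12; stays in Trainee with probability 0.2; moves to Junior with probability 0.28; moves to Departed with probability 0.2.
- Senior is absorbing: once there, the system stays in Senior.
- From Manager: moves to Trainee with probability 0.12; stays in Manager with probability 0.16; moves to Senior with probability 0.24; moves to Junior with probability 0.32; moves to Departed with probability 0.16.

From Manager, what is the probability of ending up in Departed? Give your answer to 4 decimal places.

0.4287

Let h(s) be the probability of absorption at Departed starting from transient state s. Then h(Departed) = 1 and h(Senior) = 0. By first-step analysis:
h(Junior) = 0.2·h(Junior) + 0.16·1 + 0.24·h(Trainee) + 0.2·0 + 0.2·h(Manager)
h(Trainee) = 0.28·h(Junior) + 0.2·1 + 0.2·h(Trainee) + 0.2·0 + 0.12·h(Manager)
h(Manager) = 0.32·h(Junior) + 0.16·1 + 0.12·h(Trainee) + 0.24·0 + 0.16·h(Manager)
Solving: h(Junior) = 0.4486, h(Trainee) = 0.4713, h(Manager) = 0.4287.
Starting from Manager, the probability is 0.4287.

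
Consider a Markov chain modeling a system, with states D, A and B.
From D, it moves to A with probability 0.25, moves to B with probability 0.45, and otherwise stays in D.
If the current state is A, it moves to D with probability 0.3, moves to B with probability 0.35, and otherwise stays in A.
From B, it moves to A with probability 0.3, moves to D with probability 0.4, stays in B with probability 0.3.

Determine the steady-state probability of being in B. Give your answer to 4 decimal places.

0.3654

Let the stationary distribution be π with π = πP and π_1 + π_2 + π_3 = 1.
π_1 = 0.3·π_1 + 0.3·π_2 + 0.4·π_3
π_2 = 0.25·π_1 + 0.35·π_2 + 0.3·π_3
Solving with the normalization constraint gives π = (0.3365, 0.2981, 0.3654).
So the stationary probability of B is 0.3654.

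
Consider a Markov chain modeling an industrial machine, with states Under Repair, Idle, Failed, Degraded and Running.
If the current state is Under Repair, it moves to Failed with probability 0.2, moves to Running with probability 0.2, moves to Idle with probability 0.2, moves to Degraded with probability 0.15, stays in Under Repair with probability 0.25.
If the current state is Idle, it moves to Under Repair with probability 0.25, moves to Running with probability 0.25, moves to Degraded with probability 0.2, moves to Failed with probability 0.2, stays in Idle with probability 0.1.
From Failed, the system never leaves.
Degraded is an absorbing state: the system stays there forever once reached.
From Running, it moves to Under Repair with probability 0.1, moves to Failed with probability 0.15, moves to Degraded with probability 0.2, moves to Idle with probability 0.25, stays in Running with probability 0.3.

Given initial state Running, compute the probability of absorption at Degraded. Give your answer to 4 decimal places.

0.5333

Let h(s) be the probability of absorption at Degraded starting from transient state s. Then h(Degraded) = 1 and h(Failed) = 0. By first-step analysis:
h(Under Repair) = 0.25·h(Under Repair) + 0.2·h(Idle) + 0.2·0 + 0.15·1 + 0.2·h(Running)
h(Idle) = 0.25·h(Under Repair) + 0.1·h(Idle) + 0.2·0 + 0.2·1 + 0.25·h(Running)
h(Running) = 0.1·h(Under Repair) + 0.25·h(Idle) + 0.15·0 + 0.2·1 + 0.3·h(Running)
Solving: h(Under Repair) = 0.4762, h(Idle) = 0.5026, h(Running) = 0.5333.
Starting from Running, the probability is 0.5333.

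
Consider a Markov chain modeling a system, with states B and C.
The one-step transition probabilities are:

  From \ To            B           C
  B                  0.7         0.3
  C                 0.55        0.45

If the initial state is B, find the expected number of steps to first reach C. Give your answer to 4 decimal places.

Let t(s) be the expected number of steps to first reach C from state s, with t(C) = 0. Conditioning on the first step:
t(B) = 1 + 0.7·t(B)
Solving: t(B) = 3.3333.
Expected steps from B to C: 3.3333.

3.3333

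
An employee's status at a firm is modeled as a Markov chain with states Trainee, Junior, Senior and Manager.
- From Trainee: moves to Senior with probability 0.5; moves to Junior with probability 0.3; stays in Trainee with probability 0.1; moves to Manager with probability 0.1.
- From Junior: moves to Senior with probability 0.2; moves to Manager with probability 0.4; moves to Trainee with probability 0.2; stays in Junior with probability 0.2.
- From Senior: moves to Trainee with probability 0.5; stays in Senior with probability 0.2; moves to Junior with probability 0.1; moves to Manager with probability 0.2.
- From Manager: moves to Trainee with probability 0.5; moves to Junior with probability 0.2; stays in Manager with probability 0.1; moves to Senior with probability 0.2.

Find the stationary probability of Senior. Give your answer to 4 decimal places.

Let the stationary distribution be π with π = πP and π_1 + π_2 + π_3 + π_4 = 1.
π_1 = 0.1·π_1 + 0.2·π_2 + 0.5·π_3 + 0.5·π_4
π_2 = 0.3·π_1 + 0.2·π_2 + 0.1·π_3 + 0.2·π_4
π_3 = 0.5·π_1 + 0.2·π_2 + 0.2·π_3 + 0.2·π_4
Solving with the normalization constraint gives π = (0.3139, 0.2020, 0.2942, 0.1900).
So the stationary probability of Senior is 0.2942.

0.2942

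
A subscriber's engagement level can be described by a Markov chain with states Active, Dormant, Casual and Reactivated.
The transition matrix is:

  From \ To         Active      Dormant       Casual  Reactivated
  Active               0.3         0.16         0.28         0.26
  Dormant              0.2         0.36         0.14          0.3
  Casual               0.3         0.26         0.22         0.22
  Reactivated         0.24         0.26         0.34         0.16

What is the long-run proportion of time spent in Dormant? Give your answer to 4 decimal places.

Let the stationary distribution be π with π = πP and π_1 + π_2 + π_3 + π_4 = 1.
π_1 = 0.3·π_1 + 0.2·π_2 + 0.3·π_3 + 0.24·π_4
π_2 = 0.16·π_1 + 0.36·π_2 + 0.26·π_3 + 0.26·π_4
π_3 = 0.28·π_1 + 0.14·π_2 + 0.22·π_3 + 0.34·π_4
Solving with the normalization constraint gives π = (0.2598, 0.2600, 0.2432, 0.2370).
So the stationary probability of Dormant is 0.2600.

0.2600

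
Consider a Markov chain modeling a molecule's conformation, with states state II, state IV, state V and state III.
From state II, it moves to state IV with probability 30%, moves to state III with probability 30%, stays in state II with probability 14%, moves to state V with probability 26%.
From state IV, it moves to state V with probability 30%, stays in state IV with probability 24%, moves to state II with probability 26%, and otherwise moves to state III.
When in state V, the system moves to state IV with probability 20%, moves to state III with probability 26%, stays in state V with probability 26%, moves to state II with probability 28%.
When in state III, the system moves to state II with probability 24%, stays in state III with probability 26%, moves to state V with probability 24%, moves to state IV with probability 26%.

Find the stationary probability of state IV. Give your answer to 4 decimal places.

Let the stationary distribution be π with π = πP and π_1 + π_2 + π_3 + π_4 = 1.
π_1 = 0.14·π_1 + 0.26·π_2 + 0.28·π_3 + 0.24·π_4
π_2 = 0.3·π_1 + 0.24·π_2 + 0.2·π_3 + 0.26·π_4
π_3 = 0.26·π_1 + 0.3·π_2 + 0.26·π_3 + 0.24·π_4
Solving with the normalization constraint gives π = (0.2323, 0.2484, 0.2648, 0.2544).
So the stationary probability of state IV is 0.2484.

0.2484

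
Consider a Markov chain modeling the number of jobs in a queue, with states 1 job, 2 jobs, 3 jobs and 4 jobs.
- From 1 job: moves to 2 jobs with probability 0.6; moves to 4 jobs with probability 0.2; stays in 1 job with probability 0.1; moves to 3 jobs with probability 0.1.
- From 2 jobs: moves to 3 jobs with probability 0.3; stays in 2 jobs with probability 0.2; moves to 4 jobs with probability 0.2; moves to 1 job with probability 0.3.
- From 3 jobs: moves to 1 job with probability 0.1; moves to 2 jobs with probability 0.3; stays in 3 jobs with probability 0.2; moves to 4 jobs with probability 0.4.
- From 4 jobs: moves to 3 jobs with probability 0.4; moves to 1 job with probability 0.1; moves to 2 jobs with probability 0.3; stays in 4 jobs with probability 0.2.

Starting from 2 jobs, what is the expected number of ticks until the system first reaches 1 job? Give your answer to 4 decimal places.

5.2941

Let t(s) be the expected number of ticks to first reach 1 job from state s, with t(1 job) = 0. Conditioning on the first tick:
t(2 jobs) = 1 + 0.2·t(2 jobs) + 0.3·t(3 jobs) + 0.2·t(4 jobs)
t(3 jobs) = 1 + 0.3·t(2 jobs) + 0.2·t(3 jobs) + 0.4·t(4 jobs)
t(4 jobs) = 1 + 0.3·t(2 jobs) + 0.4·t(3 jobs) + 0.2·t(4 jobs)
Solving: t(2 jobs) = 5.2941, t(3 jobs) = 6.4706, t(4 jobs) = 6.4706.
Expected ticks from 2 jobs to 1 job: 5.2941.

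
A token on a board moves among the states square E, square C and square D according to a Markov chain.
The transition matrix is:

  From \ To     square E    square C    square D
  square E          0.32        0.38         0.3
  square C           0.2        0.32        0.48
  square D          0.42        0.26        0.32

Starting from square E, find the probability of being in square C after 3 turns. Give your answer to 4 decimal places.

0.3158

Propagate the distribution vector 3 turns from square E.
After 0 turns: (1.0000, 0.0000, 0.0000)
After 1 turn: (0.3200, 0.3800, 0.3000)
After 2 turns: (0.3044, 0.3212, 0.3744)
After 3 turns: (0.3189, 0.3158, 0.3653)
P(in square C after 3 turns) = 0.3158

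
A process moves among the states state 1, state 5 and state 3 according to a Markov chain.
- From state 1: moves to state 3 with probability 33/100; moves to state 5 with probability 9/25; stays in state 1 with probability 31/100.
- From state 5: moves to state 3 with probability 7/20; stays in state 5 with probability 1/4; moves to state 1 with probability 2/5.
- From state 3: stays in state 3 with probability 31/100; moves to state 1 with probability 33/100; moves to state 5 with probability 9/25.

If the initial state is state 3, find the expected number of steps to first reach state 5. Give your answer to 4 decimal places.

2.7778

Let t(s) be the expected number of steps to first reach state 5 from state s, with t(state 5) = 0. Conditioning on the first step:
t(state 1) = 1 + 0.31·t(state 1) + 0.33·t(state 3)
t(state 3) = 1 + 0.33·t(state 1) + 0.31·t(state 3)
Solving: t(state 1) = 2.7778, t(state 3) = 2.7778.
Expected steps from state 3 to state 5: 2.7778.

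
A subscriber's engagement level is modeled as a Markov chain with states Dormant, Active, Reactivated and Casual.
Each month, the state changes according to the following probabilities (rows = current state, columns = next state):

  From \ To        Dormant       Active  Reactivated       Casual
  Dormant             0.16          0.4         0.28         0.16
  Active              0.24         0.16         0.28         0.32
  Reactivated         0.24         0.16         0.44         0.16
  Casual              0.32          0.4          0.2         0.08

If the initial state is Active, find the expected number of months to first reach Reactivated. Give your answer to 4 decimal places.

Let t(s) be the expected number of months to first reach Reactivated from state s, with t(Reactivated) = 0. Conditioning on the first month:
t(Dormant) = 1 + 0.16·t(Dormant) + 0.4·t(Active) + 0.16·t(Casual)
t(Active) = 1 + 0.24·t(Dormant) + 0.16·t(Active) + 0.32·t(Casual)
t(Casual) = 1 + 0.32·t(Dormant) + 0.4·t(Active) + 0.08·t(Casual)
Solving: t(Dormant) = 3.7832, t(Active) = 3.8194, t(Casual) = 4.0635.
Expected months from Active to Reactivated: 3.8194.

3.8194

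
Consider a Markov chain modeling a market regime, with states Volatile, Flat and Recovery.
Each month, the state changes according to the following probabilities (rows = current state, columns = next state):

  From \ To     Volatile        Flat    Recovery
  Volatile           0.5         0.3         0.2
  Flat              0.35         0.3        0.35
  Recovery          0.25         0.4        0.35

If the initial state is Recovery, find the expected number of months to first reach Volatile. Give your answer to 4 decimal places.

3.4921

Let t(s) be the expected number of months to first reach Volatile from state s, with t(Volatile) = 0. Conditioning on the first month:
t(Flat) = 1 + 0.3·t(Flat) + 0.35·t(Recovery)
t(Recovery) = 1 + 0.4·t(Flat) + 0.35·t(Recovery)
Solving: t(Flat) = 3.1746, t(Recovery) = 3.4921.
Expected months from Recovery to Volatile: 3.4921.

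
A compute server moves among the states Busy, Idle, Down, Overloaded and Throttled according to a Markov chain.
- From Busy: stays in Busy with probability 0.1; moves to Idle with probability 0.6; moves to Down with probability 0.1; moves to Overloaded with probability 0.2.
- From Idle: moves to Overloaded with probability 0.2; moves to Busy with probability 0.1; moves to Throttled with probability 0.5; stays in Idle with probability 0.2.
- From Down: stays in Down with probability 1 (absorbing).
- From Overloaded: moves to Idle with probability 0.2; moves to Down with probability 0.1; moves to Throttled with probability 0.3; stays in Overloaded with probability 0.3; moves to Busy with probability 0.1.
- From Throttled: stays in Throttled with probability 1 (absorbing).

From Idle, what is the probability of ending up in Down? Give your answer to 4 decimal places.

Let h(s) be the probability of absorption at Down starting from transient state s. Then h(Down) = 1 and h(Throttled) = 0. By first-step analysis:
h(Busy) = 0.1·h(Busy) + 0.6·h(Idle) + 0.1·1 + 0.2·h(Overloaded)
h(Idle) = 0.1·h(Busy) + 0.2·h(Idle) + 0.2·h(Overloaded) + 0.5·0
h(Overloaded) = 0.1·h(Busy) + 0.2·h(Idle) + 0.1·1 + 0.3·h(Overloaded) + 0.3·0
Solving: h(Busy) = 0.2030, h(Idle) = 0.0736, h(Overloaded) = 0.1929.
Starting from Idle, the probability is 0.0736.

0.0736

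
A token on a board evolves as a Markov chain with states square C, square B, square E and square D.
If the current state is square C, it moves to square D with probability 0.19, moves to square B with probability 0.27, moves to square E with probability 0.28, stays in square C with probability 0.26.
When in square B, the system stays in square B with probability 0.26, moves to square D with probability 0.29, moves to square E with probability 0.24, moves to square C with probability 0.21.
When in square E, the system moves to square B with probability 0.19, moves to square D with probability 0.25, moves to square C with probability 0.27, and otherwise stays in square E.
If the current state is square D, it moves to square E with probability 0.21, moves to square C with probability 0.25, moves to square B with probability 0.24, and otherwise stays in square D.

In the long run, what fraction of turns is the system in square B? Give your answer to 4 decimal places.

Let the stationary distribution be π with π = πP and π_1 + π_2 + π_3 + π_4 = 1.
π_1 = 0.26·π_1 + 0.21·π_2 + 0.27·π_3 + 0.25·π_4
π_2 = 0.27·π_1 + 0.26·π_2 + 0.19·π_3 + 0.24·π_4
π_3 = 0.28·π_1 + 0.24·π_2 + 0.29·π_3 + 0.21·π_4
Solving with the normalization constraint gives π = (0.2480, 0.2395, 0.2549, 0.2576).
So the stationary probability of square B is 0.2395.

0.2395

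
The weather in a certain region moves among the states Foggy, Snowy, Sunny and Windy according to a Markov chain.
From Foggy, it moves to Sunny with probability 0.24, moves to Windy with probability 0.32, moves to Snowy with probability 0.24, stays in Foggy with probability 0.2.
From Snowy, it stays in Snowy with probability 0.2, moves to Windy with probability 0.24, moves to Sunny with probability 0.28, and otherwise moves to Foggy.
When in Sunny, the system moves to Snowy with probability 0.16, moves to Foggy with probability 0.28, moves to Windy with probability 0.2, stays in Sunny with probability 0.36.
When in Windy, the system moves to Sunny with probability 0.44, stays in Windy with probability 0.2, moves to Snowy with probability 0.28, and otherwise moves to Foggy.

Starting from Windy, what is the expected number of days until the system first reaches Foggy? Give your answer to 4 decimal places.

Let t(s) be the expected number of days to first reach Foggy from state s, with t(Foggy) = 0. Conditioning on the first day:
t(Snowy) = 1 + 0.2·t(Snowy) + 0.28·t(Sunny) + 0.24·t(Windy)
t(Sunny) = 1 + 0.16·t(Snowy) + 0.36·t(Sunny) + 0.2·t(Windy)
t(Windy) = 1 + 0.28·t(Snowy) + 0.44·t(Sunny) + 0.2·t(Windy)
Solving: t(Snowy) = 4.2287, t(Sunny) = 4.1936, t(Windy) = 5.0365.
Expected days from Windy to Foggy: 5.0365.

5.0365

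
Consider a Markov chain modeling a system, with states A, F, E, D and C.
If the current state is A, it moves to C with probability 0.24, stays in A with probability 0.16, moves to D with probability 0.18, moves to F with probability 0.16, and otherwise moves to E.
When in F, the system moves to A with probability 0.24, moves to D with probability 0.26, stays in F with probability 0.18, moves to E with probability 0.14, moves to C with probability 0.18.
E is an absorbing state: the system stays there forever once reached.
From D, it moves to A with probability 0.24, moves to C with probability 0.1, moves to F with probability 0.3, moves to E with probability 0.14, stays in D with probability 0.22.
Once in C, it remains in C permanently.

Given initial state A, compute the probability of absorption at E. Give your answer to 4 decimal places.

0.5152

Let h(s) be the probability of absorption at E starting from transient state s. Then h(E) = 1 and h(C) = 0. By first-step analysis:
h(A) = 0.16·h(A) + 0.16·h(F) + 0.26·1 + 0.18·h(D) + 0.24·0
h(F) = 0.24·h(A) + 0.18·h(F) + 0.14·1 + 0.26·h(D) + 0.18·0
h(D) = 0.24·h(A) + 0.3·h(F) + 0.14·1 + 0.22·h(D) + 0.1·0
Solving: h(A) = 0.5152, h(F) = 0.4882, h(D) = 0.5258.
Starting from A, the probability is 0.5152.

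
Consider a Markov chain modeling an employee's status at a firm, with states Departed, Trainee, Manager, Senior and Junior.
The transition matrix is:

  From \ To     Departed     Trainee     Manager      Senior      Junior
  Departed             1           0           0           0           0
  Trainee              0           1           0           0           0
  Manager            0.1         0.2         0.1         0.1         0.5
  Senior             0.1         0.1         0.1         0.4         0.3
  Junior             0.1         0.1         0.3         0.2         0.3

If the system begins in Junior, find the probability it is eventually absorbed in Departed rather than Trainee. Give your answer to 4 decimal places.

0.4519

Let h(s) be the probability of absorption at Departed starting from transient state s. Then h(Departed) = 1 and h(Trainee) = 0. By first-step analysis:
h(Manager) = 0.1·1 + 0.2·0 + 0.1·h(Manager) + 0.1·h(Senior) + 0.5·h(Junior)
h(Senior) = 0.1·1 + 0.1·0 + 0.1·h(Manager) + 0.4·h(Senior) + 0.3·h(Junior)
h(Junior) = 0.1·1 + 0.1·0 + 0.3·h(Manager) + 0.2·h(Senior) + 0.3·h(Junior)
Solving: h(Manager) = 0.4135, h(Senior) = 0.4615, h(Junior) = 0.4519.
Starting from Junior, the probability is 0.4519.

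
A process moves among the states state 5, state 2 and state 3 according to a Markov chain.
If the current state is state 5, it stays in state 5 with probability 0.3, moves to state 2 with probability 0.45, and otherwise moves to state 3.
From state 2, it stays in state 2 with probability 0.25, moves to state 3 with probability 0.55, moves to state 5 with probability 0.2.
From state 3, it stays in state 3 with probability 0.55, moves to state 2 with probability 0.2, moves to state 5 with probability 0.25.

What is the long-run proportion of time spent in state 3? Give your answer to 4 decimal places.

Let the stationary distribution be π with π = πP and π_1 + π_2 + π_3 = 1.
π_1 = 0.3·π_1 + 0.2·π_2 + 0.25·π_3
π_2 = 0.45·π_1 + 0.25·π_2 + 0.2·π_3
Solving with the normalization constraint gives π = (0.2486, 0.2760, 0.4754).
So the stationary probability of state 3 is 0.4754.

0.4754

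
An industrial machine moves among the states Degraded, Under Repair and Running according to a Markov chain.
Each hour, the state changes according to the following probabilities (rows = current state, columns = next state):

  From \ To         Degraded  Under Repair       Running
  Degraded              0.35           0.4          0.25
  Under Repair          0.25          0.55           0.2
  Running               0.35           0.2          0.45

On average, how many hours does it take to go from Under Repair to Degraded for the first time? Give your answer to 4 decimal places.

3.6145

Let t(s) be the expected number of hours to first reach Degraded from state s, with t(Degraded) = 0. Conditioning on the first hour:
t(Under Repair) = 1 + 0.55·t(Under Repair) + 0.2·t(Running)
t(Running) = 1 + 0.2·t(Under Repair) + 0.45·t(Running)
Solving: t(Under Repair) = 3.6145, t(Running) = 3.1325.
Expected hours from Under Repair to Degraded: 3.6145.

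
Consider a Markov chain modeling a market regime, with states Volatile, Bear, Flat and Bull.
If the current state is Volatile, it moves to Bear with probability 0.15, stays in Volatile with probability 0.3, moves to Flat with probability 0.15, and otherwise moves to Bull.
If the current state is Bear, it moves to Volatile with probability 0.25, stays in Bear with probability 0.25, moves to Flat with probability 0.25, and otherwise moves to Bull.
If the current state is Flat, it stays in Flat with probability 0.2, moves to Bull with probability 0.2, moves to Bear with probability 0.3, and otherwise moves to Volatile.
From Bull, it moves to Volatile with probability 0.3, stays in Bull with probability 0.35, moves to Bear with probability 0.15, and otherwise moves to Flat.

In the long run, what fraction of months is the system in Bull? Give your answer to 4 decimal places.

0.3153

Let the stationary distribution be π with π = πP and π_1 + π_2 + π_3 + π_4 = 1.
π_1 = 0.3·π_1 + 0.25·π_2 + 0.3·π_3 + 0.3·π_4
π_2 = 0.15·π_1 + 0.25·π_2 + 0.3·π_3 + 0.15·π_4
π_3 = 0.15·π_1 + 0.25·π_2 + 0.2·π_3 + 0.2·π_4
Solving with the normalization constraint gives π = (0.2900, 0.1992, 0.1955, 0.3153).
So the stationary probability of Bull is 0.3153.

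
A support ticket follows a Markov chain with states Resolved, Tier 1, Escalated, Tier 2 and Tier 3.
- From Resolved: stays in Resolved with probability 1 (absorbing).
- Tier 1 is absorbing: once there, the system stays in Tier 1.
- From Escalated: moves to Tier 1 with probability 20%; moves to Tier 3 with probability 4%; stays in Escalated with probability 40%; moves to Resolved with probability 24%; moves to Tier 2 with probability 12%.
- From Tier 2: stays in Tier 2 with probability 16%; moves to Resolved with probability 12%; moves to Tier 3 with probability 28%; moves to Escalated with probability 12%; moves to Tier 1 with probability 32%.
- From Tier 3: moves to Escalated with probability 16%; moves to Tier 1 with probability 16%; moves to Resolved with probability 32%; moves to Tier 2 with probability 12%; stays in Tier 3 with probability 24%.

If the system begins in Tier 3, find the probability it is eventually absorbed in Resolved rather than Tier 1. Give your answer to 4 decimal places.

0.5970

Let h(s) be the probability of absorption at Resolved starting from transient state s. Then h(Resolved) = 1 and h(Tier 1) = 0. By first-step analysis:
h(Escalated) = 0.24·1 + 0.2·0 + 0.4·h(Escalated) + 0.12·h(Tier 2) + 0.04·h(Tier 3)
h(Tier 2) = 0.12·1 + 0.32·0 + 0.12·h(Escalated) + 0.16·h(Tier 2) + 0.28·h(Tier 3)
h(Tier 3) = 0.32·1 + 0.16·0 + 0.16·h(Escalated) + 0.12·h(Tier 2) + 0.24·h(Tier 3)
Solving: h(Escalated) = 0.5231, h(Tier 2) = 0.4166, h(Tier 3) = 0.5970.
Starting from Tier 3, the probability is 0.5970.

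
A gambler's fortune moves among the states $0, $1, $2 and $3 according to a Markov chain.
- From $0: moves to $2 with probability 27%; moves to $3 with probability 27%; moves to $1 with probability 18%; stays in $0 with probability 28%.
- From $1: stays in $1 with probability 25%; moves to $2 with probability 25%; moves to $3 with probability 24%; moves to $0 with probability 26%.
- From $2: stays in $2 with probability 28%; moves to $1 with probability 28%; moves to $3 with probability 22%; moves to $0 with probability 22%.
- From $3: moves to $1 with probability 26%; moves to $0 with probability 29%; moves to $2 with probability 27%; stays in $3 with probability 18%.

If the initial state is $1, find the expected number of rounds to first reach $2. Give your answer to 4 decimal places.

3.8442

Let t(s) be the expected number of rounds to first reach $2 from state s, with t($2) = 0. Conditioning on the first round:
t($0) = 1 + 0.28·t($0) + 0.18·t($1) + 0.27·t($3)
t($1) = 1 + 0.26·t($0) + 0.25·t($1) + 0.24·t($3)
t($3) = 1 + 0.29·t($0) + 0.26·t($1) + 0.18·t($3)
Solving: t($0) = 3.7635, t($1) = 3.8442, t($3) = 3.7694.
Expected rounds from $1 to $2: 3.8442.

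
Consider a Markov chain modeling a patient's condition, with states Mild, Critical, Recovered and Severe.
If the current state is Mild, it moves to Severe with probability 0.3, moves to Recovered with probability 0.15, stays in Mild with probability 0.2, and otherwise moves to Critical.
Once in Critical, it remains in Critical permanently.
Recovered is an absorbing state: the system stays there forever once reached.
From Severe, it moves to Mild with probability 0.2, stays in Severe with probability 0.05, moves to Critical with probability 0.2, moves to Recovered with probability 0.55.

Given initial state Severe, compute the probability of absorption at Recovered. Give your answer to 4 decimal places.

0.6714

Let h(s) be the probability of absorption at Recovered starting from transient state s. Then h(Recovered) = 1 and h(Critical) = 0. By first-step analysis:
h(Mild) = 0.2·h(Mild) + 0.35·0 + 0.15·1 + 0.3·h(Severe)
h(Severe) = 0.2·h(Mild) + 0.2·0 + 0.55·1 + 0.05·h(Severe)
Solving: h(Mild) = 0.4393, h(Severe) = 0.6714.
Starting from Severe, the probability is 0.6714.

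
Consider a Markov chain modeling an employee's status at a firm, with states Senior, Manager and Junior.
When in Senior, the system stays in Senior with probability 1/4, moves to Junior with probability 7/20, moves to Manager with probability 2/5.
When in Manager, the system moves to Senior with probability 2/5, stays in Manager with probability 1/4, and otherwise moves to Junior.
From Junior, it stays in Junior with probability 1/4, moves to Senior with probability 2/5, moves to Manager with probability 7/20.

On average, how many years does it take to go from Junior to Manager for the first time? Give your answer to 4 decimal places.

2.7219

Let t(s) be the expected number of years to first reach Manager from state s, with t(Manager) = 0. Conditioning on the first year:
t(Senior) = 1 + 0.25·t(Senior) + 0.35·t(Junior)
t(Junior) = 1 + 0.4·t(Senior) + 0.25·t(Junior)
Solving: t(Senior) = 2.6036, t(Junior) = 2.7219.
Expected years from Junior to Manager: 2.7219.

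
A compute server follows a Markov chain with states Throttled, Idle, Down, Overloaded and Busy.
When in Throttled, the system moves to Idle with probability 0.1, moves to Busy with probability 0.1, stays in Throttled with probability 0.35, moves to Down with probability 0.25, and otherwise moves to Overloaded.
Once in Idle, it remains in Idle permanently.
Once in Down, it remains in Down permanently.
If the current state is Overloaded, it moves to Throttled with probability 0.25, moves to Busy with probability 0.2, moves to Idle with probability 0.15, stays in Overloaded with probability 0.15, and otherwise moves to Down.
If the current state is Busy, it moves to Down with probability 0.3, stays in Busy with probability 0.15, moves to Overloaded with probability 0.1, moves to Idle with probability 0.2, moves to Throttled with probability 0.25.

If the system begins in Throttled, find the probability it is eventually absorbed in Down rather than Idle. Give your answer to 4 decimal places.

Let h(s) be the probability of absorption at Down starting from transient state s. Then h(Down) = 1 and h(Idle) = 0. By first-step analysis:
h(Throttled) = 0.35·h(Throttled) + 0.1·0 + 0.25·1 + 0.2·h(Overloaded) + 0.1·h(Busy)
h(Overloaded) = 0.25·h(Throttled) + 0.15·0 + 0.25·1 + 0.15·h(Overloaded) + 0.2·h(Busy)
h(Busy) = 0.25·h(Throttled) + 0.2·0 + 0.3·1 + 0.1·h(Overloaded) + 0.15·h(Busy)
Solving: h(Throttled) = 0.6786, h(Overloaded) = 0.6415, h(Busy) = 0.6280.
Starting from Throttled, the probability is 0.6786.

0.6786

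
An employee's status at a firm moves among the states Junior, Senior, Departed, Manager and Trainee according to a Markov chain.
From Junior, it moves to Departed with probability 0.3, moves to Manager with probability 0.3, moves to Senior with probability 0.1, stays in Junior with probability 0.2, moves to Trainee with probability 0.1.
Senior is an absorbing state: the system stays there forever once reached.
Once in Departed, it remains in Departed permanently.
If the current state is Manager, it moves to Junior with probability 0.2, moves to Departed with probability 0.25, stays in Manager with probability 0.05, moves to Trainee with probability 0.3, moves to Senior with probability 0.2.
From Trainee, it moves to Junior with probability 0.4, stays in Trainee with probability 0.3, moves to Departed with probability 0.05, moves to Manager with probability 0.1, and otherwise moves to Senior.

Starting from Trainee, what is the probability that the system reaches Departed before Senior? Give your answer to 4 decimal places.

0.5256

Let h(s) be the probability of absorption at Departed starting from transient state s. Then h(Departed) = 1 and h(Senior) = 0. By first-step analysis:
h(Junior) = 0.2·h(Junior) + 0.1·0 + 0.3·1 + 0.3·h(Manager) + 0.1·h(Trainee)
h(Manager) = 0.2·h(Junior) + 0.2·0 + 0.25·1 + 0.05·h(Manager) + 0.3·h(Trainee)
h(Trainee) = 0.4·h(Junior) + 0.15·0 + 0.05·1 + 0.1·h(Manager) + 0.3·h(Trainee)
Solving: h(Junior) = 0.6532, h(Manager) = 0.5667, h(Trainee) = 0.5256.
Starting from Trainee, the probability is 0.5256.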